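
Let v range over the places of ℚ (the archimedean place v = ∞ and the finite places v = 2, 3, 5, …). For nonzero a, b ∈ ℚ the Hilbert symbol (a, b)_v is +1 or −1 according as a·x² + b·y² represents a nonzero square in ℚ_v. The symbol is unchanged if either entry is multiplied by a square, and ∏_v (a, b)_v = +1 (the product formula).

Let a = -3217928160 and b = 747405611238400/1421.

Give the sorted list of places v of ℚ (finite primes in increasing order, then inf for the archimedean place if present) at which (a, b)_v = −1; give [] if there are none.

(a, b) ≡ (-380190, 29) mod (ℚ^×)²; places V = {2, 3, 5, 7, 17, 19, 23, 29, ∞}.
(a,b)_19: α=1, u≡11; β=2, v≡13 (mod 19); (11|19)=+1, (13|19)=-1; sign (−1)^0·+1^2·-1^1 = -1.
(a,b)_3: α=1, u≡2; β=0, v≡2 (mod 3); (2|3)=-1, (2|3)=-1; sign (−1)^0·-1^0·-1^1 = -1.
(a,b)_23: α=3, u≡20; β=4, v≡9 (mod 23); (20|23)=-1, (9|23)=+1; sign (−1)^0·-1^4·+1^3 = +1.
(a,b)_2: α=5, β=10; u≡1, v≡5 (mod 8); ε(u)ε(v)=0·0, αω(v)=5·1, βω(u)=10·0; sum ≡ 1  ⇒  -1.
(a,b)_29: α=1, u≡8; β=-1, v≡4 (mod 29); (8|29)=-1, (4|29)=+1; sign (−1)^0·-1^-1·+1^1 = -1.
(a,b)_7: α=0, u≡1; β=-2, v≡2 (mod 7); (1|7)=+1, (2|7)=+1; sign (−1)^0·+1^-2·+1^0 = +1.
(a,b)_17: α=0, u≡4; β=2, v≡7 (mod 17); (4|17)=+1, (7|17)=-1; sign (−1)^0·+1^2·-1^0 = +1.
(a,b)_5: α=1, u≡3; β=2, v≡1 (mod 5); (3|5)=-1, (1|5)=+1; sign (−1)^0·-1^2·+1^1 = +1.
(a,b)_∞: sgn(-380190)=−, sgn(29)=+, so +1.
Ram(-380190, 29) = {2, 3, 19, 29}; no ℚ_2-point on the conic.

[2, 3, 19, 29]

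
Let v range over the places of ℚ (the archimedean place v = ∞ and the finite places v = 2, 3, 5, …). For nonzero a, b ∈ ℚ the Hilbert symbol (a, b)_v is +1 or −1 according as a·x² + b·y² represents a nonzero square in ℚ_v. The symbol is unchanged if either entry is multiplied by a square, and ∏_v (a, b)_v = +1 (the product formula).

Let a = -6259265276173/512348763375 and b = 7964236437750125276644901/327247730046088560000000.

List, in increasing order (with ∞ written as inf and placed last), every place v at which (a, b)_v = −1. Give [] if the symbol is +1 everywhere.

[3, 5]

(a, b) ≡ (-195, 3315) mod (ℚ^×)²; places V = {2, 3, 5, 7, 11, 13, 17, 19, 37, ∞}.
(a,b)_3: α=-7, u≡1; β=-13, v≡1 (mod 3); (1|3)=+1, (1|3)=+1; sign (−1)^1·+1^-13·+1^-7 = -1.
(a,b)_2: α=0, β=-10; u≡5, v≡3 (mod 8); ε(u)ε(v)=0·1, αω(v)=0·1, βω(u)=-10·1; sum ≡ 0  ⇒  +1.
(a,b)_11: α=0, u≡4; β=4, v≡9 (mod 11); (4|11)=+1, (9|11)=+1; sign (−1)^0·+1^4·+1^0 = +1.
(a,b)_37: α=-4, u≡3; β=-6, v≡20 (mod 37); (3|37)=+1, (20|37)=-1; sign (−1)^0·+1^-6·-1^-4 = +1.
(a,b)_5: α=-3, u≡1; β=-7, v≡2 (mod 5); (1|5)=+1, (2|5)=-1; sign (−1)^0·+1^-7·-1^-3 = -1.
(a,b)_7: α=8, u≡4; β=10, v≡4 (mod 7); (4|7)=+1, (4|7)=+1; sign (−1)^0·+1^10·+1^8 = +1.
(a,b)_19: α=0, u≡10; β=2, v≡1 (mod 19); (10|19)=-1, (1|19)=+1; sign (−1)^0·-1^2·+1^0 = +1.
(a,b)_17: α=4, u≡8; β=7, v≡16 (mod 17); (8|17)=+1, (16|17)=+1; sign (−1)^0·+1^7·+1^4 = +1.
(a,b)_13: α=1, u≡11; β=1, v≡11 (mod 13); (11|13)=-1, (11|13)=-1; sign (−1)^0·-1^1·-1^1 = +1.
(a,b)_∞: sgn(-195)=−, sgn(3315)=+, so +1.
(-195, 3315 / ℚ) ramifies at {3, 5}: a division algebra.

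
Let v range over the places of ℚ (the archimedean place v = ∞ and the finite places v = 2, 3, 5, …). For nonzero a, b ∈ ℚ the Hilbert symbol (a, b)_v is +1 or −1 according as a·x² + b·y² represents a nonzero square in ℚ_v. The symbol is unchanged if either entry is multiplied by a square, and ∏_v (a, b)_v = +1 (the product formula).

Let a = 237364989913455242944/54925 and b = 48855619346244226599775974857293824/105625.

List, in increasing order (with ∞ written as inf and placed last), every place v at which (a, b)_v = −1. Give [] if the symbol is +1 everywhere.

Mod squares: a ≡ 3367, b ≡ 19499. Check v ∈ {∞, 2, 3, 5, 7, 13, 17, 19, 31, 37}.
v=17: a=17^4·(≡15), b=17^5·(≡8) mod 17; (15|17)=+1, (8|17)=+1; (−1)^{4·5·8}·(+1)^5·(+1)^4 = +1.
v=37: a=37^3·(≡2), b=37^5·(≡12) mod 37; (2|37)=-1, (12|37)=+1; (−1)^{3·5·18}·(-1)^5·(+1)^3 = -1.
v=13: a=13^-3·(≡12), b=13^-2·(≡1) mod 13; (12|13)=+1, (1|13)=+1; (−1)^{-3·-2·6}·(+1)^-2·(+1)^-3 = +1.
v=3: a=3^0·(≡1), b=3^2·(≡2) mod 3; (1|3)=+1, (2|3)=-1; (−1)^{0·2·1}·(+1)^2·(-1)^0 = +1.
v=5: a=5^-2·(≡2), b=5^-4·(≡1) mod 5; (2|5)=-1, (1|5)=+1; (−1)^{-2·-4·2}·(-1)^-4·(+1)^-2 = +1.
v=31: a=31^2·(≡20), b=31^3·(≡14) mod 31; (20|31)=+1, (14|31)=+1; (−1)^{2·3·15}·(+1)^3·(+1)^2 = +1.
v=2: v_2(a)=6, v_2(b)=14; units ≡ 7, 3 (mod 8); ε·ε+αω+βω = 1·1+6·1+14·0 ≡ 1  ⇒  (a,b)_2 = -1.
v=∞: 3367 > 0 and 19499 > 0  ⇒  (a,b)_∞ = +1.
v=19: a=19^4·(≡9), b=19^6·(≡16) mod 19; (9|19)=+1, (16|19)=+1; (−1)^{4·6·9}·(+1)^6·(+1)^4 = +1.
v=7: a=7^1·(≡3), b=7^4·(≡4) mod 7; (3|7)=-1, (4|7)=+1; (−1)^{1·4·3}·(-1)^4·(+1)^1 = +1.
|Ram(3367, 19499)| = 2, even; anisotropic at {2, 37}.

[2, 37]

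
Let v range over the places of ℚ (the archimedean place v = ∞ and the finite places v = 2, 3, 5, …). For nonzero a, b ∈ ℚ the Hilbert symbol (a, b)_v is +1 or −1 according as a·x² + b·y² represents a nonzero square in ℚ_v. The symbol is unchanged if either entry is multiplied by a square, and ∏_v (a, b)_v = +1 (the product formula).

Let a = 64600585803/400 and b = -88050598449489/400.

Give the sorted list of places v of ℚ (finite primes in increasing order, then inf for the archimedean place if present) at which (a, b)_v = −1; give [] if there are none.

[2, 13, 17, 29]

(a, b) ≡ (19227, -31161) mod (ℚ^×)²; places V = {2, 3, 5, 13, 17, 29, 47, ∞}.
(a,b)_47: α=2, u≡42; β=3, v≡4 (mod 47); (42|47)=+1, (4|47)=+1; sign (−1)^0·+1^3·+1^2 = +1.
(a,b)_17: α=1, u≡9; β=1, v≡7 (mod 17); (9|17)=+1, (7|17)=-1; sign (−1)^0·+1^1·-1^1 = -1.
(a,b)_13: α=3, u≡4; β=3, v≡8 (mod 13); (4|13)=+1, (8|13)=-1; sign (−1)^0·+1^3·-1^3 = -1.
(a,b)_5: α=-2, u≡3; β=-2, v≡1 (mod 5); (3|5)=-1, (1|5)=+1; sign (−1)^0·-1^-2·+1^-2 = +1.
(a,b)_2: α=-4, β=-4; u≡3, v≡7 (mod 8); ε(u)ε(v)=1·1, αω(v)=-4·0, βω(u)=-4·1; sum ≡ 1  ⇒  -1.
(a,b)_3: α=3, u≡1; β=3, v≡2 (mod 3); (1|3)=+1, (2|3)=-1; sign (−1)^1·+1^3·-1^3 = +1.
(a,b)_∞: sgn(19227)=+, sgn(-31161)=−, so +1.
(a,b)_29: α=1, u≡24; β=2, v≡3 (mod 29); (24|29)=+1, (3|29)=-1; sign (−1)^0·+1^2·-1^1 = -1.
|Ram(19227, -31161)| = 4, even; anisotropic at {2, 13, 17, 29}.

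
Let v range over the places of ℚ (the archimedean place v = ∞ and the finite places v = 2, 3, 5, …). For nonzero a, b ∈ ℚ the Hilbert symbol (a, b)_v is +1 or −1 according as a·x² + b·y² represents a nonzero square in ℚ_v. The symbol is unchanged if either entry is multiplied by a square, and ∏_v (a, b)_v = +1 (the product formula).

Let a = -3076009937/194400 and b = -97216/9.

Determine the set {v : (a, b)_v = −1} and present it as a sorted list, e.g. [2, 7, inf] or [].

[3, 11, 13, inf]

(a, b) ≡ (-26598, -31) mod (ℚ^×)²; places V = {2, 3, 5, 7, 11, 13, 17, 31, ∞}.
(a,b)_3: α=-5, u≡2; β=-2, v≡2 (mod 3); (2|3)=-1, (2|3)=-1; sign (−1)^0·-1^-2·-1^-5 = -1.
(a,b)_17: α=2, u≡10; β=0, v≡14 (mod 17); (10|17)=-1, (14|17)=-1; sign (−1)^0·-1^0·-1^2 = +1.
(a,b)_2: α=-5, β=6; u≡5, v≡1 (mod 8); ε(u)ε(v)=0·0, αω(v)=-5·0, βω(u)=6·1; sum ≡ 0  ⇒  +1.
(a,b)_11: α=1, u≡10; β=0, v≡10 (mod 11); (10|11)=-1, (10|11)=-1; sign (−1)^0·-1^0·-1^1 = -1.
(a,b)_∞: sgn(-26598)=−, sgn(-31)=−, so -1.
(a,b)_31: α=1, u≡25; β=1, v≡27 (mod 31); (25|31)=+1, (27|31)=-1; sign (−1)^1·+1^1·-1^1 = +1.
(a,b)_13: α=1, u≡8; β=0, v≡7 (mod 13); (8|13)=-1, (7|13)=-1; sign (−1)^0·-1^0·-1^1 = -1.
(a,b)_5: α=-2, u≡3; β=0, v≡1 (mod 5); (3|5)=-1, (1|5)=+1; sign (−1)^0·-1^0·+1^-2 = +1.
(a,b)_7: α=4, u≡1; β=2, v≡2 (mod 7); (1|7)=+1, (2|7)=+1; sign (−1)^0·+1^2·+1^4 = +1.
Ram(-26598, -31) = {3, 11, 13, ∞}; no ℚ_3-point on the conic.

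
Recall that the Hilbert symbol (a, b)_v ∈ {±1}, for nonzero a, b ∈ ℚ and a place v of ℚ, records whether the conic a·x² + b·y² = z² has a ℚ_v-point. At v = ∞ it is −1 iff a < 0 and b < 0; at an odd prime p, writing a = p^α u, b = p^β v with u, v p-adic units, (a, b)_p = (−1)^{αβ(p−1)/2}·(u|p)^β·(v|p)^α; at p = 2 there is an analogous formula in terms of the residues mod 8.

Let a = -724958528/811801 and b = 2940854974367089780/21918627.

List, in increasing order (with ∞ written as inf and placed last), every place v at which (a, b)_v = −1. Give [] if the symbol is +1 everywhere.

[2, 5, 19, 23]

(a, b) ≡ (-437, 3135) mod (ℚ^×)²; places V = {2, 3, 5, 7, 11, 13, 17, 19, 23, 29, 53, ∞}.
(a,b)_7: α=2, u≡4; β=2, v≡5 (mod 7); (4|7)=+1, (5|7)=-1; sign (−1)^0·+1^2·-1^2 = +1.
(a,b)_29: α=0, u≡15; β=2, v≡8 (mod 29); (15|29)=-1, (8|29)=-1; sign (−1)^0·-1^2·-1^0 = +1.
(a,b)_19: α=1, u≡18; β=3, v≡3 (mod 19); (18|19)=-1, (3|19)=-1; sign (−1)^1·-1^3·-1^1 = -1.
(a,b)_53: α=-2, u≡38; β=-2, v≡8 (mod 53); (38|53)=+1, (8|53)=-1; sign (−1)^0·+1^-2·-1^-2 = +1.
(a,b)_∞: sgn(-437)=−, sgn(3135)=+, so +1.
(a,b)_2: α=6, β=2; u≡3, v≡7 (mod 8); ε(u)ε(v)=1·1, αω(v)=6·0, βω(u)=2·1; sum ≡ 1  ⇒  -1.
(a,b)_17: α=-2, u≡3; β=-2, v≡11 (mod 17); (3|17)=-1, (11|17)=-1; sign (−1)^0·-1^-2·-1^-2 = +1.
(a,b)_13: α=0, u≡6; β=2, v≡8 (mod 13); (6|13)=-1, (8|13)=-1; sign (−1)^0·-1^2·-1^0 = +1.
(a,b)_11: α=0, u≡3; β=1, v≡2 (mod 11); (3|11)=+1, (2|11)=-1; sign (−1)^0·+1^1·-1^0 = +1.
(a,b)_3: α=0, u≡1; β=-3, v≡1 (mod 3); (1|3)=+1, (1|3)=+1; sign (−1)^0·+1^-3·+1^0 = +1.
(a,b)_5: α=0, u≡2; β=1, v≡3 (mod 5); (2|5)=-1, (3|5)=-1; sign (−1)^0·-1^1·-1^0 = -1.
(a,b)_23: α=3, u≡2; β=4, v≡15 (mod 23); (2|23)=+1, (15|23)=-1; sign (−1)^0·+1^4·-1^3 = -1.
|Ram(-437, 3135)| = 4, even; anisotropic at {2, 5, 19, 23}.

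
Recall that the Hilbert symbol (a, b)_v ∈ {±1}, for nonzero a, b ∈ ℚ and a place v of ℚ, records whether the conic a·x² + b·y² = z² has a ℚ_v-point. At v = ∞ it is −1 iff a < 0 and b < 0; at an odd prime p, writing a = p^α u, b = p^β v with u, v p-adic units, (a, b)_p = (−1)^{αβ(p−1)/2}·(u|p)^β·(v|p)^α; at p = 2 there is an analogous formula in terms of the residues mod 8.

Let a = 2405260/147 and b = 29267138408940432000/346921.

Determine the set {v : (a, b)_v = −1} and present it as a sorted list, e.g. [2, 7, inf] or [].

Mod squares: a ≡ 2145, b ≡ 559130. Check v ∈ {∞, 2, 3, 5, 7, 11, 13, 17, 19, 23, 29, 31}.
v=31: a=31^0·(≡27), b=31^-2·(≡18) mod 31; (27|31)=-1, (18|31)=+1; (−1)^{0·-2·15}·(-1)^-2·(+1)^0 = +1.
v=5: a=5^1·(≡1), b=5^3·(≡1) mod 5; (1|5)=+1, (1|5)=+1; (−1)^{1·3·2}·(+1)^3·(+1)^1 = +1.
v=17: a=17^0·(≡6), b=17^1·(≡10) mod 17; (6|17)=-1, (10|17)=-1; (−1)^{0·1·8}·(-1)^1·(-1)^0 = -1.
v=3: a=3^-1·(≡1), b=3^8·(≡2) mod 3; (1|3)=+1, (2|3)=-1; (−1)^{-1·8·1}·(+1)^8·(-1)^-1 = -1.
v=∞: 2145 > 0 and 559130 > 0  ⇒  (a,b)_∞ = +1.
v=13: a=13^1·(≡1), b=13^1·(≡6) mod 13; (1|13)=+1, (6|13)=-1; (−1)^{1·1·6}·(+1)^1·(-1)^1 = -1.
v=23: a=23^0·(≡9), b=23^1·(≡20) mod 23; (9|23)=+1, (20|23)=-1; (−1)^{0·1·11}·(+1)^1·(-1)^0 = +1.
v=19: a=19^0·(≡9), b=19^-2·(≡11) mod 19; (9|19)=+1, (11|19)=+1; (−1)^{0·-2·9}·(+1)^-2·(+1)^0 = +1.
v=29: a=29^2·(≡9), b=29^2·(≡15) mod 29; (9|29)=+1, (15|29)=-1; (−1)^{2·2·14}·(+1)^2·(-1)^2 = +1.
v=7: a=7^-2·(≡6), b=7^2·(≡3) mod 7; (6|7)=-1, (3|7)=-1; (−1)^{-2·2·3}·(-1)^2·(-1)^-2 = +1.
v=11: a=11^1·(≡6), b=11^3·(≡8) mod 11; (6|11)=-1, (8|11)=-1; (−1)^{1·3·5}·(-1)^3·(-1)^1 = -1.
v=2: v_2(a)=2, v_2(b)=7; units ≡ 1, 5 (mod 8); ε·ε+αω+βω = 0·0+2·1+7·0 ≡ 0  ⇒  (a,b)_2 = +1.
Ram(2145, 559130) = {3, 11, 13, 17}; no ℚ_3-point on the conic.

[3, 11, 13, 17]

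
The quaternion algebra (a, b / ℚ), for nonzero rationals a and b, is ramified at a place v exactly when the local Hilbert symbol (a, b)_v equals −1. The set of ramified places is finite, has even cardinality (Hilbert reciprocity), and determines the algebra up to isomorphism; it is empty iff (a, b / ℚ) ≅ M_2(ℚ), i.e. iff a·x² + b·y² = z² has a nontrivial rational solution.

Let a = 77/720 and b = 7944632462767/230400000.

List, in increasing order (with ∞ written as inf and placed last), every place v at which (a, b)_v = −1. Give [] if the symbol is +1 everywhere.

[5, 7, 23, 37]

Mod squares: a ≡ 385, b ≡ 655270. Check v ∈ {∞, 2, 3, 5, 7, 11, 13, 23, 37}.
v=13: a=13^0·(≡5), b=13^2·(≡11) mod 13; (5|13)=-1, (11|13)=-1; (−1)^{0·2·6}·(-1)^2·(-1)^0 = +1.
v=2: v_2(a)=-4, v_2(b)=-13; units ≡ 1, 3 (mod 8); ε·ε+αω+βω = 0·1+-4·1+-13·0 ≡ 0  ⇒  (a,b)_2 = +1.
v=3: a=3^-2·(≡1), b=3^-2·(≡1) mod 3; (1|3)=+1, (1|3)=+1; (−1)^{-2·-2·1}·(+1)^-2·(+1)^-2 = +1.
v=23: a=23^0·(≡11), b=23^1·(≡1) mod 23; (11|23)=-1, (1|23)=+1; (−1)^{0·1·11}·(-1)^1·(+1)^0 = -1.
v=37: a=37^0·(≡35), b=37^1·(≡22) mod 37; (35|37)=-1, (22|37)=-1; (−1)^{0·1·18}·(-1)^1·(-1)^0 = -1.
v=5: a=5^-1·(≡3), b=5^-5·(≡4) mod 5; (3|5)=-1, (4|5)=+1; (−1)^{-1·-5·2}·(-1)^-5·(+1)^-1 = -1.
v=∞: 385 > 0 and 655270 > 0  ⇒  (a,b)_∞ = +1.
v=7: a=7^1·(≡3), b=7^3·(≡3) mod 7; (3|7)=-1, (3|7)=-1; (−1)^{1·3·3}·(-1)^3·(-1)^1 = -1.
v=11: a=11^1·(≡8), b=11^5·(≡9) mod 11; (8|11)=-1, (9|11)=+1; (−1)^{1·5·5}·(-1)^5·(+1)^1 = +1.
(385, 655270 / ℚ) ramifies at {5, 7, 23, 37}: a division algebra.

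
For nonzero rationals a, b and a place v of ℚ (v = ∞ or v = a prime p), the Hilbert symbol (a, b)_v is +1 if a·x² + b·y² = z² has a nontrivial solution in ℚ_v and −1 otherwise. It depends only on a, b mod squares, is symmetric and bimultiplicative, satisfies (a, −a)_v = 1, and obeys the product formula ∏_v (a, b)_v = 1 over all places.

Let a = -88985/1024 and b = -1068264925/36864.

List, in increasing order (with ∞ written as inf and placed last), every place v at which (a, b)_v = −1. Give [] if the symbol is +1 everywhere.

[2, 5, 13, inf]

(a, b) ≡ (-65, -13) mod (ℚ^×)²; places V = {2, 3, 5, 7, 13, 37, ∞}.
(a,b)_3: α=0, u≡1; β=-2, v≡2 (mod 3); (1|3)=+1, (2|3)=-1; sign (−1)^0·+1^-2·-1^0 = +1.
(a,b)_5: α=1, u≡2; β=2, v≡2 (mod 5); (2|5)=-1, (2|5)=-1; sign (−1)^0·-1^2·-1^1 = -1.
(a,b)_∞: sgn(-65)=−, sgn(-13)=−, so -1.
(a,b)_13: α=1, u≡11; β=1, v≡4 (mod 13); (11|13)=-1, (4|13)=+1; sign (−1)^0·-1^1·+1^1 = -1.
(a,b)_37: α=2, u≡27; β=2, v≡22 (mod 37); (27|37)=+1, (22|37)=-1; sign (−1)^0·+1^2·-1^2 = +1.
(a,b)_2: α=-10, β=-12; u≡7, v≡3 (mod 8); ε(u)ε(v)=1·1, αω(v)=-10·1, βω(u)=-12·0; sum ≡ 1  ⇒  -1.
(a,b)_7: α=0, u≡3; β=4, v≡1 (mod 7); (3|7)=-1, (1|7)=+1; sign (−1)^0·-1^4·+1^0 = +1.
|Ram(-65, -13)| = 4, even; anisotropic at {2, 5, 13, ∞}.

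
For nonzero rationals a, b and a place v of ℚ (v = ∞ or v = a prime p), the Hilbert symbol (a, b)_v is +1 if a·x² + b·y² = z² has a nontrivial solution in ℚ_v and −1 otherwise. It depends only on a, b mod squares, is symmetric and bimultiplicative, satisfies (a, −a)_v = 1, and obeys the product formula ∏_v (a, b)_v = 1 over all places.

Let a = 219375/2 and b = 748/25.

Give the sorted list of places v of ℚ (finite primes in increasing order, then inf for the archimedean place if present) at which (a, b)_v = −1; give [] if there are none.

[13, 17]

Mod squares: a ≡ 78, b ≡ 187. Check v ∈ {∞, 2, 3, 5, 11, 13, 17}.
v=13: a=13^1·(≡7), b=13^0·(≡6) mod 13; (7|13)=-1, (6|13)=-1; (−1)^{1·0·6}·(-1)^0·(-1)^1 = -1.
v=2: v_2(a)=-1, v_2(b)=2; units ≡ 7, 3 (mod 8); ε·ε+αω+βω = 1·1+-1·1+2·0 ≡ 0  ⇒  (a,b)_2 = +1.
v=5: a=5^4·(≡3), b=5^-2·(≡3) mod 5; (3|5)=-1, (3|5)=-1; (−1)^{4·-2·2}·(-1)^-2·(-1)^4 = +1.
v=3: a=3^3·(≡2), b=3^0·(≡1) mod 3; (2|3)=-1, (1|3)=+1; (−1)^{3·0·1}·(-1)^0·(+1)^3 = +1.
v=∞: 78 > 0 and 187 > 0  ⇒  (a,b)_∞ = +1.
v=17: a=17^0·(≡12), b=17^1·(≡14) mod 17; (12|17)=-1, (14|17)=-1; (−1)^{0·1·8}·(-1)^1·(-1)^0 = -1.
v=11: a=11^0·(≡1), b=11^1·(≡8) mod 11; (1|11)=+1, (8|11)=-1; (−1)^{0·1·5}·(+1)^1·(-1)^0 = +1.
|Ram(78, 187)| = 2, even; anisotropic at {13, 17}.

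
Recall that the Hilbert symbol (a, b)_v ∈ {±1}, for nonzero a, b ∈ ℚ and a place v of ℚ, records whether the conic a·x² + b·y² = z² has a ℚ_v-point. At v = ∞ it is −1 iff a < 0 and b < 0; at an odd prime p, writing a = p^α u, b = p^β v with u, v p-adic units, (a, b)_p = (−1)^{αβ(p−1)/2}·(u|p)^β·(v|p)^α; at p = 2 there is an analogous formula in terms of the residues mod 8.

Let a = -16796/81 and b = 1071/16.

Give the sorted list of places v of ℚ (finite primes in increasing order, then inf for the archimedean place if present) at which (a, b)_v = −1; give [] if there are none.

(a, b) ≡ (-4199, 119) mod (ℚ^×)²; places V = {2, 3, 7, 13, 17, 19, ∞}.
(a,b)_2: α=2, β=-4; u≡1, v≡7 (mod 8); ε(u)ε(v)=0·1, αω(v)=2·0, βω(u)=-4·0; sum ≡ 0  ⇒  +1.
(a,b)_∞: sgn(-4199)=−, sgn(119)=+, so +1.
(a,b)_3: α=-4, u≡1; β=2, v≡2 (mod 3); (1|3)=+1, (2|3)=-1; sign (−1)^0·+1^2·-1^-4 = +1.
(a,b)_17: α=1, u≡9; β=1, v≡5 (mod 17); (9|17)=+1, (5|17)=-1; sign (−1)^0·+1^1·-1^1 = -1.
(a,b)_13: α=1, u≡7; β=0, v≡6 (mod 13); (7|13)=-1, (6|13)=-1; sign (−1)^0·-1^0·-1^1 = -1.
(a,b)_19: α=1, u≡17; β=0, v≡4 (mod 19); (17|19)=+1, (4|19)=+1; sign (−1)^0·+1^0·+1^1 = +1.
(a,b)_7: α=0, u≡1; β=1, v≡3 (mod 7); (1|7)=+1, (3|7)=-1; sign (−1)^0·+1^1·-1^0 = +1.
Ram(-4199, 119) = {13, 17}; no ℚ_13-point on the conic.

[13, 17]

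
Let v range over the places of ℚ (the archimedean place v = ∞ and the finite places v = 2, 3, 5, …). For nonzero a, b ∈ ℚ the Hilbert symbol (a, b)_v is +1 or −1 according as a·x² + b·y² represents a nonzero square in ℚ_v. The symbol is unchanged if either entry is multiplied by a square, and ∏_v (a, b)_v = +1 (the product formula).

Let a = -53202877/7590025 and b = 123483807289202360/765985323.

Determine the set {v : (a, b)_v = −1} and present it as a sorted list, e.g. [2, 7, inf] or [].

(a, b) ≡ (-13, 330) mod (ℚ^×)²; places V = {2, 3, 5, 7, 11, 13, 17, 19, 29, ∞}.
(a,b)_∞: sgn(-13)=−, sgn(330)=+, so +1.
(a,b)_29: α=-2, u≡5; β=-4, v≡8 (mod 29); (5|29)=+1, (8|29)=-1; sign (−1)^0·+1^-4·-1^-2 = +1.
(a,b)_2: α=0, β=3; u≡3, v≡5 (mod 8); ε(u)ε(v)=1·0, αω(v)=0·1, βω(u)=3·1; sum ≡ 1  ⇒  -1.
(a,b)_7: α=2, u≡2; β=6, v≡2 (mod 7); (2|7)=+1, (2|7)=+1; sign (−1)^0·+1^6·+1^2 = +1.
(a,b)_17: α=4, u≡9; β=4, v≡11 (mod 17); (9|17)=+1, (11|17)=-1; sign (−1)^0·+1^4·-1^4 = +1.
(a,b)_11: α=0, u≡3; β=1, v≡7 (mod 11); (3|11)=+1, (7|11)=-1; sign (−1)^0·+1^1·-1^0 = +1.
(a,b)_19: α=-2, u≡1; β=-2, v≡17 (mod 19); (1|19)=+1, (17|19)=+1; sign (−1)^0·+1^-2·+1^-2 = +1.
(a,b)_3: α=0, u≡2; β=-1, v≡2 (mod 3); (2|3)=-1, (2|3)=-1; sign (−1)^0·-1^-1·-1^0 = -1.
(a,b)_13: α=1, u≡1; β=4, v≡8 (mod 13); (1|13)=+1, (8|13)=-1; sign (−1)^0·+1^4·-1^1 = -1.
(a,b)_5: α=-2, u≡3; β=1, v≡4 (mod 5); (3|5)=-1, (4|5)=+1; sign (−1)^0·-1^1·+1^-2 = -1.
Ram(-13, 330) = {2, 3, 5, 13}; no ℚ_2-point on the conic.

[2, 3, 5, 13]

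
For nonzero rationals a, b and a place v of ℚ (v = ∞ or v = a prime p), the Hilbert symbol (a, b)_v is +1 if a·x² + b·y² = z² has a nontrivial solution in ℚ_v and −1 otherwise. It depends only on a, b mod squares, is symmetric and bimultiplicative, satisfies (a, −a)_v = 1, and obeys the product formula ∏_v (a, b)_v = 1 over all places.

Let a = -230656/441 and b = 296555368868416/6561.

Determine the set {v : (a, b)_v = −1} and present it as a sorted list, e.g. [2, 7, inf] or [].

(a, b) ≡ (-901, 4569481) mod (ℚ^×)²; places V = {2, 3, 7, 17, 19, 43, 47, 53, ∞}.
(a,b)_19: α=0, u≡1; β=3, v≡1 (mod 19); (1|19)=+1, (1|19)=+1; sign (−1)^0·+1^3·+1^0 = +1.
(a,b)_2: α=8, β=6; u≡3, v≡1 (mod 8); ε(u)ε(v)=1·0, αω(v)=8·0, βω(u)=6·1; sum ≡ 0  ⇒  +1.
(a,b)_17: α=1, u≡2; β=1, v≡10 (mod 17); (2|17)=+1, (10|17)=-1; sign (−1)^0·+1^1·-1^1 = -1.
(a,b)_47: α=0, u≡22; β=1, v≡4 (mod 47); (22|47)=-1, (4|47)=+1; sign (−1)^0·-1^1·+1^0 = -1.
(a,b)_3: α=-2, u≡2; β=-8, v≡1 (mod 3); (2|3)=-1, (1|3)=+1; sign (−1)^0·-1^-8·+1^-2 = +1.
(a,b)_∞: sgn(-901)=−, sgn(4569481)=+, so +1.
(a,b)_7: α=-2, u≡4; β=1, v≡6 (mod 7); (4|7)=+1, (6|7)=-1; sign (−1)^0·+1^1·-1^-2 = +1.
(a,b)_43: α=0, u≡27; β=1, v≡40 (mod 43); (27|43)=-1, (40|43)=+1; sign (−1)^0·-1^1·+1^0 = -1.
(a,b)_53: α=1, u≡9; β=2, v≡12 (mod 53); (9|53)=+1, (12|53)=-1; sign (−1)^0·+1^2·-1^1 = -1.
|Ram(-901, 4569481)| = 4, even; anisotropic at {17, 43, 47, 53}.

[17, 43, 47, 53]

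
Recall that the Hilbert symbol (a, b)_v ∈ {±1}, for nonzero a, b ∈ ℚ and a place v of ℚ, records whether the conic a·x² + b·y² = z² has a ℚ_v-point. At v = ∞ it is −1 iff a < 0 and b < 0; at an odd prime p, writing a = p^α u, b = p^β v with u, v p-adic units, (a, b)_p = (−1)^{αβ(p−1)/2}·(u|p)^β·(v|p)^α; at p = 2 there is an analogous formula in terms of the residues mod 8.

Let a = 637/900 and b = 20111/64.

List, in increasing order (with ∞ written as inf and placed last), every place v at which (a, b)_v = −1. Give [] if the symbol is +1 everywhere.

(a, b) ≡ (13, 119) mod (ℚ^×)²; places V = {2, 3, 5, 7, 13, 17, ∞}.
(a,b)_7: α=2, u≡5; β=1, v≡3 (mod 7); (5|7)=-1, (3|7)=-1; sign (−1)^0·-1^1·-1^2 = -1.
(a,b)_2: α=-2, β=-6; u≡5, v≡7 (mod 8); ε(u)ε(v)=0·1, αω(v)=-2·0, βω(u)=-6·1; sum ≡ 0  ⇒  +1.
(a,b)_5: α=-2, u≡2; β=0, v≡4 (mod 5); (2|5)=-1, (4|5)=+1; sign (−1)^0·-1^0·+1^-2 = +1.
(a,b)_13: α=1, u≡12; β=2, v≡11 (mod 13); (12|13)=+1, (11|13)=-1; sign (−1)^0·+1^2·-1^1 = -1.
(a,b)_17: α=0, u≡9; β=1, v≡6 (mod 17); (9|17)=+1, (6|17)=-1; sign (−1)^0·+1^1·-1^0 = +1.
(a,b)_∞: sgn(13)=+, sgn(119)=+, so +1.
(a,b)_3: α=-2, u≡1; β=0, v≡2 (mod 3); (1|3)=+1, (2|3)=-1; sign (−1)^0·+1^0·-1^-2 = +1.
|Ram(13, 119)| = 2, even; anisotropic at {7, 13}.

[7, 13]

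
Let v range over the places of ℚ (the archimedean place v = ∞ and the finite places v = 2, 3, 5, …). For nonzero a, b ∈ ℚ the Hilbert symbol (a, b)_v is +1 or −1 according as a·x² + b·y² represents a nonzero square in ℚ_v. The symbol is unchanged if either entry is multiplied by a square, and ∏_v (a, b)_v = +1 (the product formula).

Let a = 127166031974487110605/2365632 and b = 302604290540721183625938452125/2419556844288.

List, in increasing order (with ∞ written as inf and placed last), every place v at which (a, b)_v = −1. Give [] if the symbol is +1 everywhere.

[2, 3, 5, 7, 11, 13]

Mod squares: a ≡ 15015, b ≡ 255. Check v ∈ {∞, 2, 3, 5, 7, 11, 13, 17, 19, 29, 37, 41}.
v=11: a=11^3·(≡1), b=11^4·(≡10) mod 11; (1|11)=+1, (10|11)=-1; (−1)^{3·4·5}·(+1)^4·(-1)^3 = -1.
v=29: a=29^2·(≡9), b=29^4·(≡24) mod 29; (9|29)=+1, (24|29)=+1; (−1)^{2·4·14}·(+1)^4·(+1)^2 = +1.
v=37: a=37^-2·(≡25), b=37^-4·(≡11) mod 37; (25|37)=+1, (11|37)=+1; (−1)^{-2·-4·18}·(+1)^-4·(+1)^-2 = +1.
v=5: a=5^1·(≡3), b=5^3·(≡4) mod 5; (3|5)=-1, (4|5)=+1; (−1)^{1·3·2}·(-1)^3·(+1)^1 = -1.
v=19: a=19^2·(≡7), b=19^0·(≡2) mod 19; (7|19)=+1, (2|19)=-1; (−1)^{2·0·9}·(+1)^0·(-1)^2 = +1.
v=3: a=3^-3·(≡1), b=3^-1·(≡1) mod 3; (1|3)=+1, (1|3)=+1; (−1)^{-3·-1·1}·(+1)^-1·(+1)^-3 = -1.
v=∞: 15015 > 0 and 255 > 0  ⇒  (a,b)_∞ = +1.
v=7: a=7^3·(≡6), b=7^8·(≡5) mod 7; (6|7)=-1, (5|7)=-1; (−1)^{3·8·3}·(-1)^8·(-1)^3 = -1.
v=41: a=41^0·(≡40), b=41^-2·(≡23) mod 41; (40|41)=+1, (23|41)=+1; (−1)^{0·-2·20}·(+1)^-2·(+1)^0 = +1.
v=2: v_2(a)=-6, v_2(b)=-8; units ≡ 7, 7 (mod 8); ε·ε+αω+βω = 1·1+-6·0+-8·0 ≡ 1  ⇒  (a,b)_2 = -1.
v=13: a=13^3·(≡5), b=13^4·(≡11) mod 13; (5|13)=-1, (11|13)=-1; (−1)^{3·4·6}·(-1)^4·(-1)^3 = -1.
v=17: a=17^4·(≡13), b=17^5·(≡4) mod 17; (13|17)=+1, (4|17)=+1; (−1)^{4·5·8}·(+1)^5·(+1)^4 = +1.
(15015, 255 / ℚ) ramifies at {2, 3, 5, 7, 11, 13}: a division algebra.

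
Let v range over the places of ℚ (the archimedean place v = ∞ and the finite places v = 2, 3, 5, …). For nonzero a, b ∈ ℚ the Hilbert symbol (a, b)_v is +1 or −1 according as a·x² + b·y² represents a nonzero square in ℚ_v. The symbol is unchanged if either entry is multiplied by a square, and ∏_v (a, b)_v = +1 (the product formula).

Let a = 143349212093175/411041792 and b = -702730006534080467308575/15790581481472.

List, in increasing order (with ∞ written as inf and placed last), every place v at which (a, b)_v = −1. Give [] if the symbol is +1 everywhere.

[3, 29]

(a, b) ≡ (3854, -174) mod (ℚ^×)²; places V = {2, 3, 5, 7, 11, 19, 29, 41, 47, ∞}.
(a,b)_2: α=-23, β=-27; u≡7, v≡1 (mod 8); ε(u)ε(v)=1·0, αω(v)=-23·0, βω(u)=-27·0; sum ≡ 0  ⇒  +1.
(a,b)_47: α=1, u≡46; β=2, v≡9 (mod 47); (46|47)=-1, (9|47)=+1; sign (−1)^0·-1^2·+1^1 = +1.
(a,b)_7: α=-2, u≡1; β=-6, v≡1 (mod 7); (1|7)=+1, (1|7)=+1; sign (−1)^0·+1^-6·+1^-2 = +1.
(a,b)_19: α=2, u≡4; β=4, v≡6 (mod 19); (4|19)=+1, (6|19)=+1; sign (−1)^0·+1^4·+1^2 = +1.
(a,b)_41: α=1, u≡12; β=2, v≡10 (mod 41); (12|41)=-1, (10|41)=+1; sign (−1)^0·-1^2·+1^1 = +1.
(a,b)_∞: sgn(3854)=+, sgn(-174)=−, so +1.
(a,b)_11: α=2, u≡5; β=2, v≡2 (mod 11); (5|11)=+1, (2|11)=-1; sign (−1)^0·+1^2·-1^2 = +1.
(a,b)_3: α=4, u≡2; β=9, v≡2 (mod 3); (2|3)=-1, (2|3)=-1; sign (−1)^0·-1^9·-1^4 = -1.
(a,b)_5: α=2, u≡1; β=2, v≡1 (mod 5); (1|5)=+1, (1|5)=+1; sign (−1)^0·+1^2·+1^2 = +1.
(a,b)_29: α=2, u≡26; β=3, v≡28 (mod 29); (26|29)=-1, (28|29)=+1; sign (−1)^0·-1^3·+1^2 = -1.
Ram(3854, -174) = {3, 29}; no ℚ_3-point on the conic.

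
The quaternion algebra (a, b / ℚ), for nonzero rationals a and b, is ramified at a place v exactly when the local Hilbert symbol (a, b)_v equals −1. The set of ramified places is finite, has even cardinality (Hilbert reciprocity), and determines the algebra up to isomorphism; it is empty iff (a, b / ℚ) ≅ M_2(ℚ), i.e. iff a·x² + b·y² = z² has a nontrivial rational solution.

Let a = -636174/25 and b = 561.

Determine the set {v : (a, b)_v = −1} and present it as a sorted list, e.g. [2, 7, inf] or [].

Mod squares: a ≡ -7854, b ≡ 561. Check v ∈ {∞, 2, 3, 5, 7, 11, 17}.
v=5: a=5^-2·(≡1), b=5^0·(≡1) mod 5; (1|5)=+1, (1|5)=+1; (−1)^{-2·0·2}·(+1)^0·(+1)^-2 = +1.
v=11: a=11^1·(≡5), b=11^1·(≡7) mod 11; (5|11)=+1, (7|11)=-1; (−1)^{1·1·5}·(+1)^1·(-1)^1 = +1.
v=17: a=17^1·(≡10), b=17^1·(≡16) mod 17; (10|17)=-1, (16|17)=+1; (−1)^{1·1·8}·(-1)^1·(+1)^1 = -1.
v=2: v_2(a)=1, v_2(b)=0; units ≡ 1, 1 (mod 8); ε·ε+αω+βω = 0·0+1·0+0·0 ≡ 0  ⇒  (a,b)_2 = +1.
v=∞: -7854 < 0 and 561 > 0  ⇒  (a,b)_∞ = +1.
v=7: a=7^1·(≡5), b=7^0·(≡1) mod 7; (5|7)=-1, (1|7)=+1; (−1)^{1·0·3}·(-1)^0·(+1)^1 = +1.
v=3: a=3^5·(≡1), b=3^1·(≡1) mod 3; (1|3)=+1, (1|3)=+1; (−1)^{5·1·1}·(+1)^1·(+1)^5 = -1.
|Ram(-7854, 561)| = 2, even; anisotropic at {3, 17}.

[3, 17]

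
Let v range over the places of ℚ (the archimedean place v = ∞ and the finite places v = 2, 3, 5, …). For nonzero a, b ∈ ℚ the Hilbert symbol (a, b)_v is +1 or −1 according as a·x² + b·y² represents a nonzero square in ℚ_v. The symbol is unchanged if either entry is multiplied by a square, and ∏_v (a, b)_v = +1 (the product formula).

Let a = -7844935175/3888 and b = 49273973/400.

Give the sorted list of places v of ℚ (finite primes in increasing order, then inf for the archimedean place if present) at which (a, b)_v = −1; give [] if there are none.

[3, 17, 31, 37]

(a, b) ≡ (-7780101, 136493) mod (ℚ^×)²; places V = {2, 3, 5, 7, 11, 17, 19, 31, 37, ∞}.
(a,b)_5: α=2, u≡1; β=-2, v≡3 (mod 5); (1|5)=+1, (3|5)=-1; sign (−1)^0·+1^-2·-1^2 = +1.
(a,b)_37: α=1, u≡2; β=1, v≡7 (mod 37); (2|37)=-1, (7|37)=+1; sign (−1)^0·-1^1·+1^1 = -1.
(a,b)_31: α=1, u≡19; β=1, v≡14 (mod 31); (19|31)=+1, (14|31)=+1; sign (−1)^1·+1^1·+1^1 = -1.
(a,b)_17: α=1, u≡15; β=1, v≡6 (mod 17); (15|17)=+1, (6|17)=-1; sign (−1)^0·+1^1·-1^1 = -1.
(a,b)_2: α=-4, β=-4; u≡3, v≡5 (mod 8); ε(u)ε(v)=1·0, αω(v)=-4·1, βω(u)=-4·1; sum ≡ 0  ⇒  +1.
(a,b)_3: α=-5, u≡1; β=0, v≡2 (mod 3); (1|3)=+1, (2|3)=-1; sign (−1)^0·+1^0·-1^-5 = -1.
(a,b)_19: α=1, u≡1; β=2, v≡16 (mod 19); (1|19)=+1, (16|19)=+1; sign (−1)^0·+1^2·+1^1 = +1.
(a,b)_7: α=1, u≡5; β=1, v≡2 (mod 7); (5|7)=-1, (2|7)=+1; sign (−1)^1·-1^1·+1^1 = +1.
(a,b)_11: α=2, u≡9; β=0, v≡3 (mod 11); (9|11)=+1, (3|11)=+1; sign (−1)^0·+1^0·+1^2 = +1.
(a,b)_∞: sgn(-7780101)=−, sgn(136493)=+, so +1.
Ram(-7780101, 136493) = {3, 17, 31, 37}; no ℚ_3-point on the conic.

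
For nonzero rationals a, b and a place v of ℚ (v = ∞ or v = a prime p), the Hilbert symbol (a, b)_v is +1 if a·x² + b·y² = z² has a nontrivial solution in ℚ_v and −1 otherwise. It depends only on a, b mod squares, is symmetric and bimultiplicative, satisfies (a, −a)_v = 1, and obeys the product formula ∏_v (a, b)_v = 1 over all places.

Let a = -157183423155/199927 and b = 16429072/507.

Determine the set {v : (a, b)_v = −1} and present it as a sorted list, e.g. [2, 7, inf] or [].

[2, 7, 19, 31]

Mod squares: a ≡ -1051365, b ≡ 10659. Check v ∈ {∞, 2, 3, 5, 7, 11, 13, 17, 19, 31}.
v=11: a=11^2·(≡4), b=11^1·(≡5) mod 11; (4|11)=+1, (5|11)=+1; (−1)^{2·1·5}·(+1)^1·(+1)^2 = +1.
v=5: a=5^1·(≡2), b=5^0·(≡1) mod 5; (2|5)=-1, (1|5)=+1; (−1)^{1·0·2}·(-1)^0·(+1)^1 = +1.
v=13: a=13^-4·(≡3), b=13^-2·(≡12) mod 13; (3|13)=+1, (12|13)=+1; (−1)^{-4·-2·6}·(+1)^-2·(+1)^-4 = +1.
v=31: a=31^3·(≡11), b=31^0·(≡3) mod 31; (11|31)=-1, (3|31)=-1; (−1)^{3·0·15}·(-1)^0·(-1)^3 = -1.
v=17: a=17^1·(≡4), b=17^3·(≡13) mod 17; (4|17)=+1, (13|17)=+1; (−1)^{1·3·8}·(+1)^3·(+1)^1 = +1.
v=3: a=3^3·(≡2), b=3^-1·(≡1) mod 3; (2|3)=-1, (1|3)=+1; (−1)^{3·-1·1}·(-1)^-1·(+1)^3 = +1.
v=7: a=7^-1·(≡4), b=7^0·(≡3) mod 7; (4|7)=+1, (3|7)=-1; (−1)^{-1·0·3}·(+1)^0·(-1)^-1 = -1.
v=2: v_2(a)=0, v_2(b)=4; units ≡ 3, 3 (mod 8); ε·ε+αω+βω = 1·1+0·1+4·1 ≡ 1  ⇒  (a,b)_2 = -1.
v=∞: -1051365 < 0 and 10659 > 0  ⇒  (a,b)_∞ = +1.
v=19: a=19^1·(≡18), b=19^1·(≡13) mod 19; (18|19)=-1, (13|19)=-1; (−1)^{1·1·9}·(-1)^1·(-1)^1 = -1.
(-1051365, 10659 / ℚ) ramifies at {2, 7, 19, 31}: a division algebra.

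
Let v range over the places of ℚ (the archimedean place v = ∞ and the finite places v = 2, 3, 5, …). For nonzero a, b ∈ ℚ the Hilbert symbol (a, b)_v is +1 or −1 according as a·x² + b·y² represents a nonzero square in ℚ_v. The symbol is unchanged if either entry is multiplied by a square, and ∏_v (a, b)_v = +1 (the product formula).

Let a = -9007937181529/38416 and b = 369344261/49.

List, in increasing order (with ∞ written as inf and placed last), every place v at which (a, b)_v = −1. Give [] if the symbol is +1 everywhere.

[11, 17, 29, 31]

(a, b) ≡ (-75361, 2185469) mod (ℚ^×)²; places V = {2, 7, 11, 13, 17, 29, 31, ∞}.
(a,b)_17: α=1, u≡13; β=1, v≡10 (mod 17); (13|17)=+1, (10|17)=-1; sign (−1)^0·+1^1·-1^1 = -1.
(a,b)_31: α=1, u≡18; β=1, v≡28 (mod 31); (18|31)=+1, (28|31)=+1; sign (−1)^1·+1^1·+1^1 = -1.
(a,b)_2: α=-4, β=0; u≡7, v≡5 (mod 8); ε(u)ε(v)=1·0, αω(v)=-4·1, βω(u)=0·0; sum ≡ 0  ⇒  +1.
(a,b)_11: α=1, u≡6; β=1, v≡2 (mod 11); (6|11)=-1, (2|11)=-1; sign (−1)^1·-1^1·-1^1 = -1.
(a,b)_13: α=3, u≡3; β=3, v≡1 (mod 13); (3|13)=+1, (1|13)=+1; sign (−1)^0·+1^3·+1^3 = +1.
(a,b)_29: α=4, u≡12; β=1, v≡17 (mod 29); (12|29)=-1, (17|29)=-1; sign (−1)^0·-1^1·-1^4 = -1.
(a,b)_7: α=-4, u≡4; β=-2, v≡6 (mod 7); (4|7)=+1, (6|7)=-1; sign (−1)^0·+1^-2·-1^-4 = +1.
(a,b)_∞: sgn(-75361)=−, sgn(2185469)=+, so +1.
Ram(-75361, 2185469) = {11, 17, 29, 31}; no ℚ_11-point on the conic.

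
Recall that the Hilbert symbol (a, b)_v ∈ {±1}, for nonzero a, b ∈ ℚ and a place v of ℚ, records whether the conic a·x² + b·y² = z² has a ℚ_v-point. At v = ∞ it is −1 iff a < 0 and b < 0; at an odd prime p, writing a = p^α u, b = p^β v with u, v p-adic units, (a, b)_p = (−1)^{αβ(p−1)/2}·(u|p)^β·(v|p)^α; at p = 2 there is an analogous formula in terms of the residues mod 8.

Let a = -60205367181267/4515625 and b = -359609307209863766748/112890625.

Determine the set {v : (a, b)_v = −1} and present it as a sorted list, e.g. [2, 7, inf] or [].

(a, b) ≡ (-3, -37023) mod (ℚ^×)²; places V = {2, 3, 5, 7, 11, 17, 41, 43, ∞}.
(a,b)_3: α=3, u≡2; β=3, v≡1 (mod 3); (2|3)=-1, (1|3)=+1; sign (−1)^1·-1^3·+1^3 = +1.
(a,b)_41: α=2, u≡19; β=3, v≡10 (mod 41); (19|41)=-1, (10|41)=+1; sign (−1)^0·-1^3·+1^2 = -1.
(a,b)_11: α=4, u≡7; β=6, v≡9 (mod 11); (7|11)=-1, (9|11)=+1; sign (−1)^0·-1^6·+1^4 = +1.
(a,b)_5: α=-6, u≡2; β=-8, v≡3 (mod 5); (2|5)=-1, (3|5)=-1; sign (−1)^0·-1^-8·-1^-6 = +1.
(a,b)_2: α=0, β=2; u≡5, v≡1 (mod 8); ε(u)ε(v)=0·0, αω(v)=0·0, βω(u)=2·1; sum ≡ 0  ⇒  +1.
(a,b)_17: α=-2, u≡14; β=-2, v≡3 (mod 17); (14|17)=-1, (3|17)=-1; sign (−1)^0·-1^-2·-1^-2 = +1.
(a,b)_43: α=2, u≡1; β=3, v≡42 (mod 43); (1|43)=+1, (42|43)=-1; sign (−1)^0·+1^3·-1^2 = +1.
(a,b)_∞: sgn(-3)=−, sgn(-37023)=−, so -1.
(a,b)_7: α=2, u≡2; β=3, v≡3 (mod 7); (2|7)=+1, (3|7)=-1; sign (−1)^0·+1^3·-1^2 = +1.
Ram(-3, -37023) = {41, ∞}; no ℚ_41-point on the conic.

[41, inf]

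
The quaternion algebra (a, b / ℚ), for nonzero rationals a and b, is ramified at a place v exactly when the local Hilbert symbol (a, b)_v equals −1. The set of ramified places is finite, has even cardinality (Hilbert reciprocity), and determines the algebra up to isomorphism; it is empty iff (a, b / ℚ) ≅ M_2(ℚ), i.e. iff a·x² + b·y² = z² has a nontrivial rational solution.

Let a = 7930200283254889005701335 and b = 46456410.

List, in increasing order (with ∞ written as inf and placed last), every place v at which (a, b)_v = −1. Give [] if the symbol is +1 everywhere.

[7, 11, 13, 17]

Mod squares: a ≡ 7735, b ≡ 5610. Check v ∈ {∞, 2, 3, 5, 7, 11, 13, 17, 23, 29, 31}.
v=13: a=13^5·(≡10), b=13^2·(≡5) mod 13; (10|13)=+1, (5|13)=-1; (−1)^{5·2·6}·(+1)^2·(-1)^5 = -1.
v=23: a=23^2·(≡22), b=23^0·(≡21) mod 23; (22|23)=-1, (21|23)=-1; (−1)^{2·0·11}·(-1)^0·(-1)^2 = +1.
v=17: a=17^3·(≡16), b=17^1·(≡14) mod 17; (16|17)=+1, (14|17)=-1; (−1)^{3·1·8}·(+1)^1·(-1)^3 = -1.
v=2: v_2(a)=0, v_2(b)=1; units ≡ 7, 5 (mod 8); ε·ε+αω+βω = 1·0+0·1+1·0 ≡ 0  ⇒  (a,b)_2 = +1.
v=5: a=5^1·(≡2), b=5^1·(≡2) mod 5; (2|5)=-1, (2|5)=-1; (−1)^{1·1·2}·(-1)^1·(-1)^1 = +1.
v=7: a=7^5·(≡3), b=7^2·(≡3) mod 7; (3|7)=-1, (3|7)=-1; (−1)^{5·2·3}·(-1)^2·(-1)^5 = -1.
v=29: a=29^2·(≡26), b=29^0·(≡5) mod 29; (26|29)=-1, (5|29)=+1; (−1)^{2·0·14}·(-1)^0·(+1)^2 = +1.
v=11: a=11^2·(≡7), b=11^1·(≡3) mod 11; (7|11)=-1, (3|11)=+1; (−1)^{2·1·5}·(-1)^1·(+1)^2 = -1.
v=31: a=31^2·(≡2), b=31^0·(≡27) mod 31; (2|31)=+1, (27|31)=-1; (−1)^{2·0·15}·(+1)^0·(-1)^2 = +1.
v=∞: 7735 > 0 and 5610 > 0  ⇒  (a,b)_∞ = +1.
v=3: a=3^0·(≡1), b=3^1·(≡1) mod 3; (1|3)=+1, (1|3)=+1; (−1)^{0·1·1}·(+1)^1·(+1)^0 = +1.
(7735, 5610 / ℚ) ramifies at {7, 11, 13, 17}: a division algebra.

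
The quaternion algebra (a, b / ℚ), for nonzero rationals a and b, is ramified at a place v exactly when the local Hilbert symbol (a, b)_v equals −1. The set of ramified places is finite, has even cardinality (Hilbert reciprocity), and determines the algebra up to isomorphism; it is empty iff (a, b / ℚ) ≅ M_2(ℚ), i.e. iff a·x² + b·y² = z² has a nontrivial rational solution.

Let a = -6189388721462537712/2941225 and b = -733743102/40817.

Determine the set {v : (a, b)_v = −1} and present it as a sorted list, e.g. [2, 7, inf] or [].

(a, b) ≡ (-23, -44574) mod (ℚ^×)²; places V = {2, 3, 5, 7, 11, 17, 19, 23, ∞}.
(a,b)_17: α=2, u≡14; β=-1, v≡13 (mod 17); (14|17)=-1, (13|17)=+1; sign (−1)^0·-1^-1·+1^2 = -1.
(a,b)_23: α=7, u≡7; β=5, v≡20 (mod 23); (7|23)=-1, (20|23)=-1; sign (−1)^1·-1^5·-1^7 = -1.
(a,b)_2: α=4, β=1; u≡1, v≡1 (mod 8); ε(u)ε(v)=0·0, αω(v)=4·0, βω(u)=1·0; sum ≡ 0  ⇒  +1.
(a,b)_5: α=-2, u≡2; β=0, v≡4 (mod 5); (2|5)=-1, (4|5)=+1; sign (−1)^0·-1^0·+1^-2 = +1.
(a,b)_11: α=2, u≡6; β=0, v≡1 (mod 11); (6|11)=-1, (1|11)=+1; sign (−1)^0·-1^0·+1^2 = +1.
(a,b)_7: α=-6, u≡3; β=-4, v≡2 (mod 7); (3|7)=-1, (2|7)=+1; sign (−1)^0·-1^-4·+1^-6 = +1.
(a,b)_3: α=2, u≡1; β=1, v≡1 (mod 3); (1|3)=+1, (1|3)=+1; sign (−1)^0·+1^1·+1^2 = +1.
(a,b)_19: α=2, u≡15; β=1, v≡10 (mod 19); (15|19)=-1, (10|19)=-1; sign (−1)^0·-1^1·-1^2 = -1.
(a,b)_∞: sgn(-23)=−, sgn(-44574)=−, so -1.
(-23, -44574 / ℚ) ramifies at {17, 19, 23, ∞}: a division algebra.

[17, 19, 23, inf]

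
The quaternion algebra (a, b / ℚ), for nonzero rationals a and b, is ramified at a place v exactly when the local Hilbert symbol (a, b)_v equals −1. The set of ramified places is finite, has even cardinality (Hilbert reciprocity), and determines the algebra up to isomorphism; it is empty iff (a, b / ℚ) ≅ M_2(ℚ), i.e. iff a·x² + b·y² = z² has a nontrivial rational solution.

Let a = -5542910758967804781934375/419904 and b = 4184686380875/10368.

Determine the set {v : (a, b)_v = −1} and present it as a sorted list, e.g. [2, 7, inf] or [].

[19, 23]

Mod squares: a ≡ -55, b ≡ 48070. Check v ∈ {∞, 2, 3, 5, 7, 11, 13, 19, 23, 29}.
v=11: a=11^5·(≡7), b=11^1·(≡9) mod 11; (7|11)=-1, (9|11)=+1; (−1)^{5·1·5}·(-1)^1·(+1)^5 = +1.
v=13: a=13^4·(≡10), b=13^2·(≡9) mod 13; (10|13)=+1, (9|13)=+1; (−1)^{4·2·6}·(+1)^2·(+1)^4 = +1.
v=3: a=3^-8·(≡2), b=3^-4·(≡1) mod 3; (2|3)=-1, (1|3)=+1; (−1)^{-8·-4·1}·(-1)^-4·(+1)^-8 = +1.
v=5: a=5^5·(≡4), b=5^3·(≡4) mod 5; (4|5)=+1, (4|5)=+1; (−1)^{5·3·2}·(+1)^3·(+1)^5 = +1.
v=∞: -55 < 0 and 48070 > 0  ⇒  (a,b)_∞ = +1.
v=2: v_2(a)=-6, v_2(b)=-7; units ≡ 1, 3 (mod 8); ε·ε+αω+βω = 0·1+-6·1+-7·0 ≡ 0  ⇒  (a,b)_2 = +1.
v=7: a=7^4·(≡1), b=7^2·(≡2) mod 7; (1|7)=+1, (2|7)=+1; (−1)^{4·2·3}·(+1)^2·(+1)^4 = +1.
v=23: a=23^2·(≡11), b=23^1·(≡17) mod 23; (11|23)=-1, (17|23)=-1; (−1)^{2·1·11}·(-1)^1·(-1)^2 = -1.
v=29: a=29^2·(≡21), b=29^2·(≡14) mod 29; (21|29)=-1, (14|29)=-1; (−1)^{2·2·14}·(-1)^2·(-1)^2 = +1.
v=19: a=19^2·(≡3), b=19^1·(≡13) mod 19; (3|19)=-1, (13|19)=-1; (−1)^{2·1·9}·(-1)^1·(-1)^2 = -1.
|Ram(-55, 48070)| = 2, even; anisotropic at {19, 23}.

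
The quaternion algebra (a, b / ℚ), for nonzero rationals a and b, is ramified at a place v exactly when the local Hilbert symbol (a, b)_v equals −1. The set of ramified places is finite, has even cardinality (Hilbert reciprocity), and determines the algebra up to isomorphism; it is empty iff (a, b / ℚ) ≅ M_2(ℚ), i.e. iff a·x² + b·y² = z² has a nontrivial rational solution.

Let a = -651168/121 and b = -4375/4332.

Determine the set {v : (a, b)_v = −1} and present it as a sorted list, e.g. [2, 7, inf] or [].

[3, inf]

Mod squares: a ≡ -4522, b ≡ -21. Check v ∈ {∞, 2, 3, 5, 7, 11, 17, 19}.
v=7: a=7^1·(≡3), b=7^1·(≡2) mod 7; (3|7)=-1, (2|7)=+1; (−1)^{1·1·3}·(-1)^1·(+1)^1 = +1.
v=19: a=19^1·(≡6), b=19^-2·(≡17) mod 19; (6|19)=+1, (17|19)=+1; (−1)^{1·-2·9}·(+1)^-2·(+1)^1 = +1.
v=3: a=3^2·(≡2), b=3^-1·(≡2) mod 3; (2|3)=-1, (2|3)=-1; (−1)^{2·-1·1}·(-1)^-1·(-1)^2 = -1.
v=2: v_2(a)=5, v_2(b)=-2; units ≡ 3, 3 (mod 8); ε·ε+αω+βω = 1·1+5·1+-2·1 ≡ 0  ⇒  (a,b)_2 = +1.
v=∞: -4522 < 0 and -21 < 0  ⇒  (a,b)_∞ = -1.
v=11: a=11^-2·(≡10), b=11^0·(≡4) mod 11; (10|11)=-1, (4|11)=+1; (−1)^{-2·0·5}·(-1)^0·(+1)^-2 = +1.
v=17: a=17^1·(≡7), b=17^0·(≡2) mod 17; (7|17)=-1, (2|17)=+1; (−1)^{1·0·8}·(-1)^0·(+1)^1 = +1.
v=5: a=5^0·(≡2), b=5^4·(≡4) mod 5; (2|5)=-1, (4|5)=+1; (−1)^{0·4·2}·(-1)^4·(+1)^0 = +1.
(-4522, -21 / ℚ) ramifies at {3, ∞}: a division algebra.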